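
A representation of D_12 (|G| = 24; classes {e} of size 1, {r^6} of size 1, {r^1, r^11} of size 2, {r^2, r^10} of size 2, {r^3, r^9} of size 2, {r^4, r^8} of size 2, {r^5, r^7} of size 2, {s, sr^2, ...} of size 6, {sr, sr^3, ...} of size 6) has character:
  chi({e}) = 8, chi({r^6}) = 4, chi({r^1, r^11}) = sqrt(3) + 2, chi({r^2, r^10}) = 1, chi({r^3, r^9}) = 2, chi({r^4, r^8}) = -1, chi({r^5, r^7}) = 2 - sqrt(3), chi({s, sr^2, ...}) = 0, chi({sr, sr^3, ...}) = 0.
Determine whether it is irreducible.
Not irreducible (reducible): <chi, chi> = 5 > 1.

Solution. <chi, chi> = (1/|G|) sum_C |C| * |chi(C)|^2 = (1/24)[1*|8|^2 + 1*|4|^2 + 2*|sqrt(3) + 2|^2 + 2*|1|^2 + 2*|2|^2 + 2*|-1|^2 + 2*|2 - sqrt(3)|^2 + 6*|0|^2 + 6*|0|^2]
  = (1/24)[(64) + (16) + (8*sqrt(3) + 14) + (2) + (8) + (2) + (14 - 8*sqrt(3)) + (0) + (0)] = 120/24 = 5.
A character is irreducible iff <chi, chi> = 1, so this representation is reducible.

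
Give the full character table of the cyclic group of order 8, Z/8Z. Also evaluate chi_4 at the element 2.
Character table of Z/8Z (irreps indexed chi_0,...,chi_7 with chi_k(m) = zeta_8^(k*m), zeta_8 = exp(2*pi*i/8)):
  irrep \ class  {0} (size 1)  {1} (size 1)    {2} (size 1)  {3} (size 1)    {4} (size 1)  {5} (size 1)    {6} (size 1)  {7} (size 1)  
  chi_0          1             1               1             1               1             1               1             1             
  chi_1          1             exp(I*pi/4)     I             exp(3*I*pi/4)   -1            exp(-3*I*pi/4)  -I            exp(-I*pi/4)  
  chi_2          1             I               -1            -I              1             I               -1            -I            
  chi_3          1             exp(3*I*pi/4)   -I            exp(I*pi/4)     -1            exp(-I*pi/4)    I             exp(-3*I*pi/4)
  chi_4          1             -1              1             -1              1             -1              1             -1            
  chi_5          1             exp(-3*I*pi/4)  I             exp(-I*pi/4)    -1            exp(I*pi/4)     -I            exp(3*I*pi/4) 
  chi_6          1             -I              -1            I               1             -I              -1            I             
  chi_7          1             exp(-I*pi/4)    -I            exp(-3*I*pi/4)  -1            exp(3*I*pi/4)   I             exp(I*pi/4)   

Spot check: chi_4(2) = zeta_8^(4*2) = zeta_8^8 = 1.

Explanation: Z/8Z is abelian, so all 8 irreducible complex representations are 1-dimensional. They are given by chi_k(m) = zeta_8^(k*m) for k = 0,...,7. Row orthogonality: sum_m chi_k(m) conj(chi_l(m)) = 8 * [k = l].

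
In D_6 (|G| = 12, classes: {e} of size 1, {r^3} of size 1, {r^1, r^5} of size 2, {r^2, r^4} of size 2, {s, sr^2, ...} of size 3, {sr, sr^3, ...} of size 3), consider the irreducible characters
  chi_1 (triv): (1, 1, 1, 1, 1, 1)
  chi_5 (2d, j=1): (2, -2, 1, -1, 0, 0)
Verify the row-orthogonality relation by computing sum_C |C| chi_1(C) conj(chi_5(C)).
Sum = 0; so <chi_1, chi_5> = 0 (distinct irreducibles are orthogonal).

Compute term by term over conjugacy classes (|C| * chi_1(C) * conj(chi_5(C))):
  1*(1)*conj(2) + 1*(1)*conj(-2) + 2*(1)*conj(1) + 2*(1)*conj(-1) + 3*(1)*conj(0) + 3*(1)*conj(0)
  = (2) + (-2) + (2) + (-2) + (0) + (0)
  = 0.
Dividing by |G| = 12 gives 0/12 = 0, matching the row-orthogonality relation <chi_1, chi_5> = [chi_1 = chi_5].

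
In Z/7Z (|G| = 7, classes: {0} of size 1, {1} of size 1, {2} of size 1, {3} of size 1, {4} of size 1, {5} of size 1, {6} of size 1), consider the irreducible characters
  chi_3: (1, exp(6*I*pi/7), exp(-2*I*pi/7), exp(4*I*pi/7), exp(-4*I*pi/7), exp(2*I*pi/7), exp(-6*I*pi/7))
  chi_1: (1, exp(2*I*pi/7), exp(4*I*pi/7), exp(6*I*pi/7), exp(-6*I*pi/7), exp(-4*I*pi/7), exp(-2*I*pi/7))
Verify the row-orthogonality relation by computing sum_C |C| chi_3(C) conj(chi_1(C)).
Sum = 0; so <chi_3, chi_1> = 0 (distinct irreducibles are orthogonal).

Proof sketch: Compute term by term over conjugacy classes (|C| * chi_3(C) * conj(chi_1(C))):
  1*(1)*conj(1) + 1*(exp(6*I*pi/7))*conj(exp(2*I*pi/7)) + 1*(exp(-2*I*pi/7))*conj(exp(4*I*pi/7)) + 1*(exp(4*I*pi/7))*conj(exp(6*I*pi/7)) + 1*(exp(-4*I*pi/7))*conj(exp(-6*I*pi/7)) + 1*(exp(2*I*pi/7))*conj(exp(-4*I*pi/7)) + 1*(exp(-6*I*pi/7))*conj(exp(-2*I*pi/7))
  = (1) + (exp(4*I*pi/7)) + (exp(-6*I*pi/7)) + (exp(-2*I*pi/7)) + (exp(2*I*pi/7)) + (exp(6*I*pi/7)) + (exp(-4*I*pi/7))
  = 0.
(Exp terms are combined using exp(i*s)*conj(exp(i*t)) = exp(i*(s-t)), and sums of them are collapsed using the identity that for every m > 1 the m distinct m-th roots of unity sum to 0, e.g. 1 + exp(2*I*pi/3) + exp(-2*I*pi/3) = 0.)
Dividing by |G| = 7 gives 0/7 = 0, matching the row-orthogonality relation <chi_3, chi_1> = [chi_3 = chi_1].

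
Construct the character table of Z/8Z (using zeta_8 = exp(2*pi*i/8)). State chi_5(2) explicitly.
Character table of Z/8Z (irreps indexed chi_0,...,chi_7 with chi_k(m) = zeta_8^(k*m), zeta_8 = exp(2*pi*i/8)):
  irrep \ class  {0} (size 1)  {1} (size 1)    {2} (size 1)  {3} (size 1)    {4} (size 1)  {5} (size 1)    {6} (size 1)  {7} (size 1)  
  chi_0          1             1               1             1               1             1               1             1             
  chi_1          1             exp(I*pi/4)     I             exp(3*I*pi/4)   -1            exp(-3*I*pi/4)  -I            exp(-I*pi/4)  
  chi_2          1             I               -1            -I              1             I               -1            -I            
  chi_3          1             exp(3*I*pi/4)   -I            exp(I*pi/4)     -1            exp(-I*pi/4)    I             exp(-3*I*pi/4)
  chi_4          1             -1              1             -1              1             -1              1             -1            
  chi_5          1             exp(-3*I*pi/4)  I             exp(-I*pi/4)    -1            exp(I*pi/4)     -I            exp(3*I*pi/4) 
  chi_6          1             -I              -1            I               1             -I              -1            I             
  chi_7          1             exp(-I*pi/4)    -I            exp(-3*I*pi/4)  -1            exp(3*I*pi/4)   I             exp(I*pi/4)   

Spot check: chi_5(2) = zeta_8^(5*2) = zeta_8^10 = I.

Reasoning: Z/8Z is abelian, so all 8 irreducible complex representations are 1-dimensional. They are given by chi_k(m) = zeta_8^(k*m) for k = 0,...,7. Row orthogonality: sum_m chi_k(m) conj(chi_l(m)) = 8 * [k = l].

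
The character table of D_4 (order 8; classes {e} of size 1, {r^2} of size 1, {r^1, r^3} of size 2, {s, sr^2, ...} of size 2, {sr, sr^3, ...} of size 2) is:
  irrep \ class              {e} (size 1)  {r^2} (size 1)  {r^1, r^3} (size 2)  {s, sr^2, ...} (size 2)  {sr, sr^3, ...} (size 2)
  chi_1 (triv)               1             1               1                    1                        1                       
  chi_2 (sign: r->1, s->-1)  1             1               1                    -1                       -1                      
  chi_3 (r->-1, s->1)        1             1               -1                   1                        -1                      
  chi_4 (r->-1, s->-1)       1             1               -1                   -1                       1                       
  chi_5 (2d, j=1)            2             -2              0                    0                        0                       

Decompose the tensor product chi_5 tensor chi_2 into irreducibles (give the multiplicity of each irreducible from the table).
chi_5 tensor chi_2 = chi_5 (all other irreducibles have multiplicity 0).

Working: The character of a tensor product is the pointwise product (chi_5 * chi_2)(C) = chi_5(C) * chi_2(C):
  {e}: (2)*(1), {r^2}: (-2)*(1), {r^1, r^3}: (0)*(1), {s, sr^2, ...}: (0)*(-1), {sr, sr^3, ...}: (0)*(-1)
so (chi_5 * chi_2) takes values
  {e} -> 2, {r^2} -> -2, {r^1, r^3} -> 0, {s, sr^2, ...} -> 0, {sr, sr^3, ...} -> 0.
Now take the inner product of this character with each irreducible chi from the table, <chi_5*chi_2, chi> = (1/8) sum_C |C| (chi_5*chi_2)(C) conj(chi(C)):
  <chi_5*chi_2, chi_1> = (1/8)[1*(2)*conj(1) + 1*(-2)*conj(1) + 2*(0)*conj(1) + 2*(0)*conj(1) + 2*(0)*conj(1)]
      = (1/8)[(2) + (-2) + (0) + (0) + (0)] = 0/8 = 0
  <chi_5*chi_2, chi_2> = (1/8)[1*(2)*conj(1) + 1*(-2)*conj(1) + 2*(0)*conj(1) + 2*(0)*conj(-1) + 2*(0)*conj(-1)]
      = (1/8)[(2) + (-2) + (0) + (0) + (0)] = 0/8 = 0
  <chi_5*chi_2, chi_3> = (1/8)[1*(2)*conj(1) + 1*(-2)*conj(1) + 2*(0)*conj(-1) + 2*(0)*conj(1) + 2*(0)*conj(-1)]
      = (1/8)[(2) + (-2) + (0) + (0) + (0)] = 0/8 = 0
  <chi_5*chi_2, chi_4> = (1/8)[1*(2)*conj(1) + 1*(-2)*conj(1) + 2*(0)*conj(-1) + 2*(0)*conj(-1) + 2*(0)*conj(1)]
      = (1/8)[(2) + (-2) + (0) + (0) + (0)] = 0/8 = 0
  <chi_5*chi_2, chi_5> = (1/8)[1*(2)*conj(2) + 1*(-2)*conj(-2) + 2*(0)*conj(0) + 2*(0)*conj(0) + 2*(0)*conj(0)]
      = (1/8)[(4) + (4) + (0) + (0) + (0)] = 8/8 = 1
Hence the multiplicities are chi_5: 1. Dimension check: dim(chi_5)*dim(chi_2) = 2*1 = 2 and sum (mult * dim) = 1*2 = 2.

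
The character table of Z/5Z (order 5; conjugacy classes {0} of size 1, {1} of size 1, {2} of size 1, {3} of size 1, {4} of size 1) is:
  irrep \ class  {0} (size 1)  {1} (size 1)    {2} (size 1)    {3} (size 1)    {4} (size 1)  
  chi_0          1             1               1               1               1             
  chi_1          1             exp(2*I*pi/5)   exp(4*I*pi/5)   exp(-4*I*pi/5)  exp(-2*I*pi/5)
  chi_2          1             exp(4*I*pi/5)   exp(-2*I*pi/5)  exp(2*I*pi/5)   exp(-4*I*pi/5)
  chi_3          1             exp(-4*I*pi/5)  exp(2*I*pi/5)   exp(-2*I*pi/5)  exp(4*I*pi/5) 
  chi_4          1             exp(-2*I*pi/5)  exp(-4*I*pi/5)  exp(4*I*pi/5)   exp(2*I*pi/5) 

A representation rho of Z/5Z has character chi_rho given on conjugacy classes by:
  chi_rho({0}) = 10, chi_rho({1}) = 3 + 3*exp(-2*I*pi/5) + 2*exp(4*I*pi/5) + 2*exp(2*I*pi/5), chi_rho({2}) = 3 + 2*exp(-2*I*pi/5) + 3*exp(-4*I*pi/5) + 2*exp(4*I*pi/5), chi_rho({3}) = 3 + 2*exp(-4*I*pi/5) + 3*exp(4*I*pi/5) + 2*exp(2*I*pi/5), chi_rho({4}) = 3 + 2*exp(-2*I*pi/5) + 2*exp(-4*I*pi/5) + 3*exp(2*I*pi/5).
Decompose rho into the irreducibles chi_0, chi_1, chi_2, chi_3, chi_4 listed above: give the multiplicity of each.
Multiplicities: chi_0: 3, chi_1: 2, chi_2: 2, chi_3: 0, chi_4: 3.

Use <chi_rho, chi> = (1/|G|) sum_C |C| * chi_rho(C) * conj(chi(C)) with |G| = 5 for each irreducible chi in the table:
  <chi_rho, chi_0> = (1/5)[1*(10)*conj(1) + 1*(3 + 3*exp(-2*I*pi/5) + 2*exp(4*I*pi/5) + 2*exp(2*I*pi/5))*conj(1) + 1*(3 + 2*exp(-2*I*pi/5) + 3*exp(-4*I*pi/5) + 2*exp(4*I*pi/5))*conj(1) + 1*(3 + 2*exp(-4*I*pi/5) + 3*exp(4*I*pi/5) + 2*exp(2*I*pi/5))*conj(1) + 1*(3 + 2*exp(-2*I*pi/5) + 2*exp(-4*I*pi/5) + 3*exp(2*I*pi/5))*conj(1)]
      = (1/5)[(10) + (3 + 3*exp(-2*I*pi/5) + 2*exp(4*I*pi/5) + 2*exp(2*I*pi/5)) + (3 + 2*exp(-2*I*pi/5) + 3*exp(-4*I*pi/5) + 2*exp(4*I*pi/5)) + (3 + 2*exp(-4*I*pi/5) + 3*exp(4*I*pi/5) + 2*exp(2*I*pi/5)) + (3 + 2*exp(-2*I*pi/5) + 2*exp(-4*I*pi/5) + 3*exp(2*I*pi/5))] = 15/5 = 3
  <chi_rho, chi_1> = (1/5)[1*(10)*conj(1) + 1*(3 + 3*exp(-2*I*pi/5) + 2*exp(4*I*pi/5) + 2*exp(2*I*pi/5))*conj(exp(2*I*pi/5)) + 1*(3 + 2*exp(-2*I*pi/5) + 3*exp(-4*I*pi/5) + 2*exp(4*I*pi/5))*conj(exp(4*I*pi/5)) + 1*(3 + 2*exp(-4*I*pi/5) + 3*exp(4*I*pi/5) + 2*exp(2*I*pi/5))*conj(exp(-4*I*pi/5)) + 1*(3 + 2*exp(-2*I*pi/5) + 2*exp(-4*I*pi/5) + 3*exp(2*I*pi/5))*conj(exp(-2*I*pi/5))]
      = (1/5)[(10) + (2 + 3*exp(-2*I*pi/5) + 3*exp(-4*I*pi/5) + 2*exp(2*I*pi/5)) + (2 + 3*exp(-4*I*pi/5) + 2*exp(4*I*pi/5) + 3*exp(2*I*pi/5)) + (2 + 3*exp(-2*I*pi/5) + 2*exp(-4*I*pi/5) + 3*exp(4*I*pi/5)) + (2 + 2*exp(-2*I*pi/5) + 3*exp(4*I*pi/5) + 3*exp(2*I*pi/5))] = 10/5 = 2
  <chi_rho, chi_2> = (1/5)[1*(10)*conj(1) + 1*(3 + 3*exp(-2*I*pi/5) + 2*exp(4*I*pi/5) + 2*exp(2*I*pi/5))*conj(exp(4*I*pi/5)) + 1*(3 + 2*exp(-2*I*pi/5) + 3*exp(-4*I*pi/5) + 2*exp(4*I*pi/5))*conj(exp(-2*I*pi/5)) + 1*(3 + 2*exp(-4*I*pi/5) + 3*exp(4*I*pi/5) + 2*exp(2*I*pi/5))*conj(exp(2*I*pi/5)) + 1*(3 + 2*exp(-2*I*pi/5) + 2*exp(-4*I*pi/5) + 3*exp(2*I*pi/5))*conj(exp(-4*I*pi/5))]
      = (1/5)[(10) + (2 + 2*exp(-2*I*pi/5) + 3*exp(-4*I*pi/5) + 3*exp(4*I*pi/5)) + (2 + 3*exp(-2*I*pi/5) + 2*exp(-4*I*pi/5) + 3*exp(2*I*pi/5)) + (2 + 3*exp(-2*I*pi/5) + 2*exp(4*I*pi/5) + 3*exp(2*I*pi/5)) + (2 + 3*exp(-4*I*pi/5) + 3*exp(4*I*pi/5) + 2*exp(2*I*pi/5))] = 10/5 = 2
  <chi_rho, chi_3> = (1/5)[1*(10)*conj(1) + 1*(3 + 3*exp(-2*I*pi/5) + 2*exp(4*I*pi/5) + 2*exp(2*I*pi/5))*conj(exp(-4*I*pi/5)) + 1*(3 + 2*exp(-2*I*pi/5) + 3*exp(-4*I*pi/5) + 2*exp(4*I*pi/5))*conj(exp(2*I*pi/5)) + 1*(3 + 2*exp(-4*I*pi/5) + 3*exp(4*I*pi/5) + 2*exp(2*I*pi/5))*conj(exp(-2*I*pi/5)) + 1*(3 + 2*exp(-2*I*pi/5) + 2*exp(-4*I*pi/5) + 3*exp(2*I*pi/5))*conj(exp(4*I*pi/5))]
      = (1/5)[(10) + (2*exp(-2*I*pi/5) + 2*exp(-4*I*pi/5) + 3*exp(4*I*pi/5) + 3*exp(2*I*pi/5)) + (3*exp(-2*I*pi/5) + 2*exp(-4*I*pi/5) + 3*exp(4*I*pi/5) + 2*exp(2*I*pi/5)) + (2*exp(-2*I*pi/5) + 3*exp(-4*I*pi/5) + 2*exp(4*I*pi/5) + 3*exp(2*I*pi/5)) + (3*exp(-2*I*pi/5) + 3*exp(-4*I*pi/5) + 2*exp(4*I*pi/5) + 2*exp(2*I*pi/5))] = 0/5 = 0
  <chi_rho, chi_4> = (1/5)[1*(10)*conj(1) + 1*(3 + 3*exp(-2*I*pi/5) + 2*exp(4*I*pi/5) + 2*exp(2*I*pi/5))*conj(exp(-2*I*pi/5)) + 1*(3 + 2*exp(-2*I*pi/5) + 3*exp(-4*I*pi/5) + 2*exp(4*I*pi/5))*conj(exp(-4*I*pi/5)) + 1*(3 + 2*exp(-4*I*pi/5) + 3*exp(4*I*pi/5) + 2*exp(2*I*pi/5))*conj(exp(4*I*pi/5)) + 1*(3 + 2*exp(-2*I*pi/5) + 2*exp(-4*I*pi/5) + 3*exp(2*I*pi/5))*conj(exp(2*I*pi/5))]
      = (1/5)[(10) + (3 + 2*exp(-4*I*pi/5) + 2*exp(4*I*pi/5) + 3*exp(2*I*pi/5)) + (3 + 2*exp(-2*I*pi/5) + 3*exp(4*I*pi/5) + 2*exp(2*I*pi/5)) + (3 + 2*exp(-2*I*pi/5) + 3*exp(-4*I*pi/5) + 2*exp(2*I*pi/5)) + (3 + 3*exp(-2*I*pi/5) + 2*exp(-4*I*pi/5) + 2*exp(4*I*pi/5))] = 15/5 = 3
(Exp terms are combined using exp(i*s)*conj(exp(i*t)) = exp(i*(s-t)), and sums of them are collapsed using the identity that for every m > 1 the m distinct m-th roots of unity sum to 0, e.g. 1 + exp(2*I*pi/3) + exp(-2*I*pi/3) = 0.)
Dimension check: dim(rho) = sum (mult * dim) = 3*1 + 2*1 + 2*1 + 0*1 + 3*1 = 10 = chi_rho(e) = 10.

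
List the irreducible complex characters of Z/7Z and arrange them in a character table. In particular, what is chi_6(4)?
Character table of Z/7Z (irreps indexed chi_0,...,chi_6 with chi_k(m) = zeta_7^(k*m), zeta_7 = exp(2*pi*i/7)):
  irrep \ class  {0} (size 1)  {1} (size 1)    {2} (size 1)    {3} (size 1)    {4} (size 1)    {5} (size 1)    {6} (size 1)  
  chi_0          1             1               1               1               1               1               1             
  chi_1          1             exp(2*I*pi/7)   exp(4*I*pi/7)   exp(6*I*pi/7)   exp(-6*I*pi/7)  exp(-4*I*pi/7)  exp(-2*I*pi/7)
  chi_2          1             exp(4*I*pi/7)   exp(-6*I*pi/7)  exp(-2*I*pi/7)  exp(2*I*pi/7)   exp(6*I*pi/7)   exp(-4*I*pi/7)
  chi_3          1             exp(6*I*pi/7)   exp(-2*I*pi/7)  exp(4*I*pi/7)   exp(-4*I*pi/7)  exp(2*I*pi/7)   exp(-6*I*pi/7)
  chi_4          1             exp(-6*I*pi/7)  exp(2*I*pi/7)   exp(-4*I*pi/7)  exp(4*I*pi/7)   exp(-2*I*pi/7)  exp(6*I*pi/7) 
  chi_5          1             exp(-4*I*pi/7)  exp(6*I*pi/7)   exp(2*I*pi/7)   exp(-2*I*pi/7)  exp(-6*I*pi/7)  exp(4*I*pi/7) 
  chi_6          1             exp(-2*I*pi/7)  exp(-4*I*pi/7)  exp(-6*I*pi/7)  exp(6*I*pi/7)   exp(4*I*pi/7)   exp(2*I*pi/7) 

Spot check: chi_6(4) = zeta_7^(6*4) = zeta_7^24 = exp(6*I*pi/7).

Argument: Z/7Z is abelian, so all 7 irreducible complex representations are 1-dimensional. They are given by chi_k(m) = zeta_7^(k*m) for k = 0,...,6. Row orthogonality: sum_m chi_k(m) conj(chi_l(m)) = 7 * [k = l].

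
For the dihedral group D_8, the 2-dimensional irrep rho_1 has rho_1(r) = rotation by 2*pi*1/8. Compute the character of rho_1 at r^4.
chi_{rho_1}(r^4) = 2*cos(2*pi*1*4/8) = -2

Justification: rho_1(r^4) is rotation by angle 2*pi*1*4/8, whose trace is 2*cos(2*pi*1*4/8) = -2.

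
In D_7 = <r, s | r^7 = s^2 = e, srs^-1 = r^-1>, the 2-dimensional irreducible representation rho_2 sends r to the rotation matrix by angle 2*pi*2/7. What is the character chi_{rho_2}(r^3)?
chi_{rho_2}(r^3) = 2*cos(2*pi*2*3/7) = 2*cos(2*pi/7)

Proof sketch: rho_2(r^3) is rotation by angle 2*pi*2*3/7, whose trace is 2*cos(2*pi*2*3/7) = 2*cos(2*pi/7).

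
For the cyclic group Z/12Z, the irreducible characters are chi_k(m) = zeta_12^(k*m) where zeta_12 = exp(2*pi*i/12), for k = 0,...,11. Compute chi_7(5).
chi_7(5) = zeta_12^35 = exp(-I*pi/6)

Why: chi_7(5) = zeta_12^(7*5) = zeta_12^35. Since zeta_12^12 = 1, this equals zeta_12^11 = exp(2*pi*i*11/12) = exp(-I*pi/6).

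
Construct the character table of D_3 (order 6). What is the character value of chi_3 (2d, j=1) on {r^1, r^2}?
Conjugacy classes: {e} of size 1, {r^1, r^2} of size 2, {s, sr, ..., sr^2} of size 3.
Character table:
  irrep \ class              {e} (size 1)  {r^1, r^2} (size 2)  {s, sr, ..., sr^2} (size 3)
  chi_1 (triv)               1             1                    1                          
  chi_2 (sign: r->1, s->-1)  1             1                    -1                         
  chi_3 (2d, j=1)            2             -1                   0                          

Spot check: chi_3 (2d, j=1) on {r^1, r^2} = -1.

Working: D_3 has order 2*3 = 6 with 3 conjugacy classes, hence 3 irreducibles. Sum of squared dims 1 + 1 + 4 = 6 = |G|. Linear characters come from the abelianisation; the 2-dimensional irreps have character r^k -> 2*cos(2*pi*j*k/3), reflections -> 0.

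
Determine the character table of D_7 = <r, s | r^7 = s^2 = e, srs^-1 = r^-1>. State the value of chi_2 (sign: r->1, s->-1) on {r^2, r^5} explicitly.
Conjugacy classes: {e} of size 1, {r^1, r^6} of size 2, {r^2, r^5} of size 2, {r^3, r^4} of size 2, {s, sr, ..., sr^6} of size 7.
Character table:
  irrep \ class              {e} (size 1)  {r^1, r^6} (size 2)  {r^2, r^5} (size 2)  {r^3, r^4} (size 2)  {s, sr, ..., sr^6} (size 7)
  chi_1 (triv)               1             1                    1                    1                    1                          
  chi_2 (sign: r->1, s->-1)  1             1                    1                    1                    -1                         
  chi_3 (2d, j=1)            2             2*cos(2*pi/7)        -2*cos(3*pi/7)       -2*cos(pi/7)         0                          
  chi_4 (2d, j=2)            2             -2*cos(3*pi/7)       -2*cos(pi/7)         2*cos(2*pi/7)        0                          
  chi_5 (2d, j=3)            2             -2*cos(pi/7)         2*cos(2*pi/7)        -2*cos(3*pi/7)       0                          

Spot check: chi_2 (sign: r->1, s->-1) on {r^2, r^5} = 1.

Explanation: D_7 has order 2*7 = 14 with 5 conjugacy classes, hence 5 irreducibles. Sum of squared dims 1 + 1 + 4 + 4 + 4 = 14 = |G|. Linear characters come from the abelianisation; the 2-dimensional irreps have character r^k -> 2*cos(2*pi*j*k/7), reflections -> 0.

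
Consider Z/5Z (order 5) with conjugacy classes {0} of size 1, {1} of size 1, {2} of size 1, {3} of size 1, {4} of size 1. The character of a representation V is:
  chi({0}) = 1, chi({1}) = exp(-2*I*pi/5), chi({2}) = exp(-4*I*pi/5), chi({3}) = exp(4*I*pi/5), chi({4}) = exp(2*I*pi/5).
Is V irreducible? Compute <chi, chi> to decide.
Irreducible: <chi, chi> = 1.

Proof sketch: <chi, chi> = (1/|G|) sum_C |C| * |chi(C)|^2 = (1/5)[1*|1|^2 + 1*|exp(-2*I*pi/5)|^2 + 1*|exp(-4*I*pi/5)|^2 + 1*|exp(4*I*pi/5)|^2 + 1*|exp(2*I*pi/5)|^2]
  = (1/5)[(1) + (1) + (1) + (1) + (1)] = 5/5 = 1.
(Exp terms are combined using exp(i*s)*conj(exp(i*t)) = exp(i*(s-t)), and sums of them are collapsed using the identity that for every m > 1 the m distinct m-th roots of unity sum to 0, e.g. 1 + exp(2*I*pi/3) + exp(-2*I*pi/3) = 0.)
A character is irreducible iff <chi, chi> = 1, so this representation is irreducible.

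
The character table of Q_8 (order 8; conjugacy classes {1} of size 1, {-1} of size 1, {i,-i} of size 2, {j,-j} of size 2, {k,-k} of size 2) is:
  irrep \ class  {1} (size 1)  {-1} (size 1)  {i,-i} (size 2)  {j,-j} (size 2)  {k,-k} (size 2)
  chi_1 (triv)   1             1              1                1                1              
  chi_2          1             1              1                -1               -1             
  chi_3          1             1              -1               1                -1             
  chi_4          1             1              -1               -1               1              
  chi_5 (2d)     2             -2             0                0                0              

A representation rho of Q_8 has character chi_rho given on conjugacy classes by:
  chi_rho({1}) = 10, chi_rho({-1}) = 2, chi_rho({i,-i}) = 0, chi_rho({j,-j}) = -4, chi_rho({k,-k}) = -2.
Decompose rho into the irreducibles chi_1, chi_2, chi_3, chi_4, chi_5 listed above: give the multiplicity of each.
Multiplicities: chi_1: 0, chi_2: 3, chi_3: 1, chi_4: 2, chi_5: 2.

Justification: Use <chi_rho, chi> = (1/|G|) sum_C |C| * chi_rho(C) * conj(chi(C)) with |G| = 8 for each irreducible chi in the table:
  <chi_rho, chi_1> = (1/8)[1*(10)*conj(1) + 1*(2)*conj(1) + 2*(0)*conj(1) + 2*(-4)*conj(1) + 2*(-2)*conj(1)]
      = (1/8)[(10) + (2) + (0) + (-8) + (-4)] = 0/8 = 0
  <chi_rho, chi_2> = (1/8)[1*(10)*conj(1) + 1*(2)*conj(1) + 2*(0)*conj(1) + 2*(-4)*conj(-1) + 2*(-2)*conj(-1)]
      = (1/8)[(10) + (2) + (0) + (8) + (4)] = 24/8 = 3
  <chi_rho, chi_3> = (1/8)[1*(10)*conj(1) + 1*(2)*conj(1) + 2*(0)*conj(-1) + 2*(-4)*conj(1) + 2*(-2)*conj(-1)]
      = (1/8)[(10) + (2) + (0) + (-8) + (4)] = 8/8 = 1
  <chi_rho, chi_4> = (1/8)[1*(10)*conj(1) + 1*(2)*conj(1) + 2*(0)*conj(-1) + 2*(-4)*conj(-1) + 2*(-2)*conj(1)]
      = (1/8)[(10) + (2) + (0) + (8) + (-4)] = 16/8 = 2
  <chi_rho, chi_5> = (1/8)[1*(10)*conj(2) + 1*(2)*conj(-2) + 2*(0)*conj(0) + 2*(-4)*conj(0) + 2*(-2)*conj(0)]
      = (1/8)[(20) + (-4) + (0) + (0) + (0)] = 16/8 = 2
Dimension check: dim(rho) = sum (mult * dim) = 0*1 + 3*1 + 1*1 + 2*1 + 2*2 = 10 = chi_rho(e) = 10.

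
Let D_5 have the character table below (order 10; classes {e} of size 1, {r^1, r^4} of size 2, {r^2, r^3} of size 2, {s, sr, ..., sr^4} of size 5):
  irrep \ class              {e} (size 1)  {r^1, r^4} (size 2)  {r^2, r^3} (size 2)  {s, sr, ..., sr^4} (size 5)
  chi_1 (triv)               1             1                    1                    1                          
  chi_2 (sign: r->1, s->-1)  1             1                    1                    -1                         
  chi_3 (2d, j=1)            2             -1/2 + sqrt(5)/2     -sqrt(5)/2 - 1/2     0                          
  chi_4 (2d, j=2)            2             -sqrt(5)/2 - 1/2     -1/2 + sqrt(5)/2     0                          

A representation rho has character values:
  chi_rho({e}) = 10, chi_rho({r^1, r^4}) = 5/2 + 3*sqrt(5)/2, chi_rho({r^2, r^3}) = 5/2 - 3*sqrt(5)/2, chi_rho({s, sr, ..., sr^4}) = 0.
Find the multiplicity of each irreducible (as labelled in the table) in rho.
Multiplicities: chi_1: 2, chi_2: 2, chi_3: 3, chi_4: 0.

Use <chi_rho, chi> = (1/|G|) sum_C |C| * chi_rho(C) * conj(chi(C)) with |G| = 10 for each irreducible chi in the table:
  <chi_rho, chi_1> = (1/10)[1*(10)*conj(1) + 2*(5/2 + 3*sqrt(5)/2)*conj(1) + 2*(5/2 - 3*sqrt(5)/2)*conj(1) + 5*(0)*conj(1)]
      = (1/10)[(10) + (5 + 3*sqrt(5)) + (5 - 3*sqrt(5)) + (0)] = 20/10 = 2
  <chi_rho, chi_2> = (1/10)[1*(10)*conj(1) + 2*(5/2 + 3*sqrt(5)/2)*conj(1) + 2*(5/2 - 3*sqrt(5)/2)*conj(1) + 5*(0)*conj(-1)]
      = (1/10)[(10) + (5 + 3*sqrt(5)) + (5 - 3*sqrt(5)) + (0)] = 20/10 = 2
  <chi_rho, chi_3> = (1/10)[1*(10)*conj(2) + 2*(5/2 + 3*sqrt(5)/2)*conj(-1/2 + sqrt(5)/2) + 2*(5/2 - 3*sqrt(5)/2)*conj(-sqrt(5)/2 - 1/2) + 5*(0)*conj(0)]
      = (1/10)[(20) + (sqrt(5) + 5) + (5 - sqrt(5)) + (0)] = 30/10 = 3
  <chi_rho, chi_4> = (1/10)[1*(10)*conj(2) + 2*(5/2 + 3*sqrt(5)/2)*conj(-sqrt(5)/2 - 1/2) + 2*(5/2 - 3*sqrt(5)/2)*conj(-1/2 + sqrt(5)/2) + 5*(0)*conj(0)]
      = (1/10)[(20) + (-10 - 4*sqrt(5)) + (-10 + 4*sqrt(5)) + (0)] = 0/10 = 0
Dimension check: dim(rho) = sum (mult * dim) = 2*1 + 2*1 + 3*2 + 0*2 = 10 = chi_rho(e) = 10.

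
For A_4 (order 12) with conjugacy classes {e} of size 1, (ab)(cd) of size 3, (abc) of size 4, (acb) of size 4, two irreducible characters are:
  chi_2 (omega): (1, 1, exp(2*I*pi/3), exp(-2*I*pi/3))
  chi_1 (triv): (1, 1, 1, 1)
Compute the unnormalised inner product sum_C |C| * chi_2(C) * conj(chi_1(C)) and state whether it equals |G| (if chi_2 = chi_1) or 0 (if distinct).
Sum = 0; so <chi_2, chi_1> = 0 (distinct irreducibles are orthogonal).

Justification: Compute term by term over conjugacy classes (|C| * chi_2(C) * conj(chi_1(C))):
  1*(1)*conj(1) + 3*(1)*conj(1) + 4*(exp(2*I*pi/3))*conj(1) + 4*(exp(-2*I*pi/3))*conj(1)
  = (1) + (3) + (4*exp(2*I*pi/3)) + (4*exp(-2*I*pi/3))
  = 0.
(Exp terms are combined using exp(i*s)*conj(exp(i*t)) = exp(i*(s-t)), and sums of them are collapsed using the identity that for every m > 1 the m distinct m-th roots of unity sum to 0, e.g. 1 + exp(2*I*pi/3) + exp(-2*I*pi/3) = 0.)
Dividing by |G| = 12 gives 0/12 = 0, matching the row-orthogonality relation <chi_2, chi_1> = [chi_2 = chi_1].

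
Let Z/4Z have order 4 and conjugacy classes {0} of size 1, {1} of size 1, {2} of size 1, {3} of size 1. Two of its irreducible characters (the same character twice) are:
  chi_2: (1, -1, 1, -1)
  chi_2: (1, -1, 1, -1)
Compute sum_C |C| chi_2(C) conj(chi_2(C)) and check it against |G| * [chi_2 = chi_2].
Sum = 4 = |G| = 4; so <chi_2, chi_2> = 1 (norm-1 confirms irreducibility).

Reasoning: Compute term by term over conjugacy classes (|C| * chi_2(C) * conj(chi_2(C))):
  1*(1)*conj(1) + 1*(-1)*conj(-1) + 1*(1)*conj(1) + 1*(-1)*conj(-1)
  = (1) + (1) + (1) + (1)
  = 4.
(Exp terms are combined using exp(i*s)*conj(exp(i*t)) = exp(i*(s-t)), and sums of them are collapsed using the identity that for every m > 1 the m distinct m-th roots of unity sum to 0, e.g. 1 + exp(2*I*pi/3) + exp(-2*I*pi/3) = 0.)
Dividing by |G| = 4 gives 4/4 = 1, matching the row-orthogonality relation <chi_2, chi_2> = [chi_2 = chi_2].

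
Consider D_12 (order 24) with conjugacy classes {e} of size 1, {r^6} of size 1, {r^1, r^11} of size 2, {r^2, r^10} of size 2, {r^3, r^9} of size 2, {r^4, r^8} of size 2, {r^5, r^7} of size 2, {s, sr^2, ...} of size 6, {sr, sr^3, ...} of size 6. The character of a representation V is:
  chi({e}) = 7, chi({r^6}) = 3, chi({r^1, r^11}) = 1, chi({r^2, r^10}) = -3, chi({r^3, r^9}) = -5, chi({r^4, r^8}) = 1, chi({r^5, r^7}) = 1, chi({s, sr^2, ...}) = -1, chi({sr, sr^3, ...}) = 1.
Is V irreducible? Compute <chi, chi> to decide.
Not irreducible (reducible): <chi, chi> = 6 > 1.

Justification: <chi, chi> = (1/|G|) sum_C |C| * |chi(C)|^2 = (1/24)[1*|7|^2 + 1*|3|^2 + 2*|1|^2 + 2*|-3|^2 + 2*|-5|^2 + 2*|1|^2 + 2*|1|^2 + 6*|-1|^2 + 6*|1|^2]
  = (1/24)[(49) + (9) + (2) + (18) + (50) + (2) + (2) + (6) + (6)] = 144/24 = 6.
A character is irreducible iff <chi, chi> = 1, so this representation is reducible.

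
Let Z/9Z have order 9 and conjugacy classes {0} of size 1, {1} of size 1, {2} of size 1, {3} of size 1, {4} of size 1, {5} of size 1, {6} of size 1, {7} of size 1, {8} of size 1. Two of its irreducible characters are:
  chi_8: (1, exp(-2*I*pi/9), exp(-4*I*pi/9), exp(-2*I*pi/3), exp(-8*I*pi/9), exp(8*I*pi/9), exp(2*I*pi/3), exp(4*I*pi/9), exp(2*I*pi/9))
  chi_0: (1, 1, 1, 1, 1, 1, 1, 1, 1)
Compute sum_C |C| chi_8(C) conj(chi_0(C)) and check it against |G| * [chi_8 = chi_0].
Sum = 0; so <chi_8, chi_0> = 0 (distinct irreducibles are orthogonal).

Solution. Compute term by term over conjugacy classes (|C| * chi_8(C) * conj(chi_0(C))):
  1*(1)*conj(1) + 1*(exp(-2*I*pi/9))*conj(1) + 1*(exp(-4*I*pi/9))*conj(1) + 1*(exp(-2*I*pi/3))*conj(1) + 1*(exp(-8*I*pi/9))*conj(1) + 1*(exp(8*I*pi/9))*conj(1) + 1*(exp(2*I*pi/3))*conj(1) + 1*(exp(4*I*pi/9))*conj(1) + 1*(exp(2*I*pi/9))*conj(1)
  = (1) + (exp(-2*I*pi/9)) + (exp(-4*I*pi/9)) + (exp(-2*I*pi/3)) + (exp(-8*I*pi/9)) + (exp(8*I*pi/9)) + (exp(2*I*pi/3)) + (exp(4*I*pi/9)) + (exp(2*I*pi/9))
  = 0.
(Exp terms are combined using exp(i*s)*conj(exp(i*t)) = exp(i*(s-t)), and sums of them are collapsed using the identity that for every m > 1 the m distinct m-th roots of unity sum to 0, e.g. 1 + exp(2*I*pi/3) + exp(-2*I*pi/3) = 0.)
Dividing by |G| = 9 gives 0/9 = 0, matching the row-orthogonality relation <chi_8, chi_0> = [chi_8 = chi_0].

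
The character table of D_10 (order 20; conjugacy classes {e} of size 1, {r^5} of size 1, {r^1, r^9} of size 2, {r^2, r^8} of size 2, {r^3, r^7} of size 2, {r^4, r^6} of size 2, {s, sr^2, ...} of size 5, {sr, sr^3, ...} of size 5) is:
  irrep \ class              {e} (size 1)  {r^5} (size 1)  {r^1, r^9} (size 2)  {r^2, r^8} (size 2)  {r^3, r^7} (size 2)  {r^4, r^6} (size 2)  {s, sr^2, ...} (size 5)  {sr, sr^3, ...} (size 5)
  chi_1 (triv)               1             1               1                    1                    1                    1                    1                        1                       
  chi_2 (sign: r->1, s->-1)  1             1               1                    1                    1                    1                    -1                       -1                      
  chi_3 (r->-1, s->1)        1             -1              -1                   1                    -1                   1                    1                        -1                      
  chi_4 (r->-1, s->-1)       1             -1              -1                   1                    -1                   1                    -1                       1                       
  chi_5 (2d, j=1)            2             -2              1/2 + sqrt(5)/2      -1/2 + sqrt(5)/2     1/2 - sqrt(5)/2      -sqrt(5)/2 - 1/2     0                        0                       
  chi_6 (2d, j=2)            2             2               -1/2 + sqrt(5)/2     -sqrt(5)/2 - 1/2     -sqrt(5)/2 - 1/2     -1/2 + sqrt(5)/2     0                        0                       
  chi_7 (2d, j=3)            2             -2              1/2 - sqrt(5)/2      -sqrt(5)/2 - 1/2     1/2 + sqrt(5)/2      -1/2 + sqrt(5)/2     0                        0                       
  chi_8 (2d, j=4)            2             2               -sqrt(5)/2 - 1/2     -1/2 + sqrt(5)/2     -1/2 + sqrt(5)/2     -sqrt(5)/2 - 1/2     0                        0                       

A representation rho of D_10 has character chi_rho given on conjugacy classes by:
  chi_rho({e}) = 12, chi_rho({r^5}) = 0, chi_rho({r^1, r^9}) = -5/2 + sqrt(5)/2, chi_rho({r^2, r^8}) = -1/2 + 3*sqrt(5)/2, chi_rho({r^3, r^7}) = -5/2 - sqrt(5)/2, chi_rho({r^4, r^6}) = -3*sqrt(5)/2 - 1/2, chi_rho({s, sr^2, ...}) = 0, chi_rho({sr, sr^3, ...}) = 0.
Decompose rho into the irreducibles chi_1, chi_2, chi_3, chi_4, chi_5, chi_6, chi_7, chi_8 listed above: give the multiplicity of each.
Multiplicities: chi_1: 0, chi_2: 0, chi_3: 1, chi_4: 1, chi_5: 2, chi_6: 1, chi_7: 0, chi_8: 2.

Explanation: Use <chi_rho, chi> = (1/|G|) sum_C |C| * chi_rho(C) * conj(chi(C)) with |G| = 20 for each irreducible chi in the table:
  <chi_rho, chi_1> = (1/20)[1*(12)*conj(1) + 1*(0)*conj(1) + 2*(-5/2 + sqrt(5)/2)*conj(1) + 2*(-1/2 + 3*sqrt(5)/2)*conj(1) + 2*(-5/2 - sqrt(5)/2)*conj(1) + 2*(-3*sqrt(5)/2 - 1/2)*conj(1) + 5*(0)*conj(1) + 5*(0)*conj(1)]
      = (1/20)[(12) + (0) + (-5 + sqrt(5)) + (-1 + 3*sqrt(5)) + (-5 - sqrt(5)) + (-3*sqrt(5) - 1) + (0) + (0)] = 0/20 = 0
  <chi_rho, chi_2> = (1/20)[1*(12)*conj(1) + 1*(0)*conj(1) + 2*(-5/2 + sqrt(5)/2)*conj(1) + 2*(-1/2 + 3*sqrt(5)/2)*conj(1) + 2*(-5/2 - sqrt(5)/2)*conj(1) + 2*(-3*sqrt(5)/2 - 1/2)*conj(1) + 5*(0)*conj(-1) + 5*(0)*conj(-1)]
      = (1/20)[(12) + (0) + (-5 + sqrt(5)) + (-1 + 3*sqrt(5)) + (-5 - sqrt(5)) + (-3*sqrt(5) - 1) + (0) + (0)] = 0/20 = 0
  <chi_rho, chi_3> = (1/20)[1*(12)*conj(1) + 1*(0)*conj(-1) + 2*(-5/2 + sqrt(5)/2)*conj(-1) + 2*(-1/2 + 3*sqrt(5)/2)*conj(1) + 2*(-5/2 - sqrt(5)/2)*conj(-1) + 2*(-3*sqrt(5)/2 - 1/2)*conj(1) + 5*(0)*conj(1) + 5*(0)*conj(-1)]
      = (1/20)[(12) + (0) + (5 - sqrt(5)) + (-1 + 3*sqrt(5)) + (sqrt(5) + 5) + (-3*sqrt(5) - 1) + (0) + (0)] = 20/20 = 1
  <chi_rho, chi_4> = (1/20)[1*(12)*conj(1) + 1*(0)*conj(-1) + 2*(-5/2 + sqrt(5)/2)*conj(-1) + 2*(-1/2 + 3*sqrt(5)/2)*conj(1) + 2*(-5/2 - sqrt(5)/2)*conj(-1) + 2*(-3*sqrt(5)/2 - 1/2)*conj(1) + 5*(0)*conj(-1) + 5*(0)*conj(1)]
      = (1/20)[(12) + (0) + (5 - sqrt(5)) + (-1 + 3*sqrt(5)) + (sqrt(5) + 5) + (-3*sqrt(5) - 1) + (0) + (0)] = 20/20 = 1
  <chi_rho, chi_5> = (1/20)[1*(12)*conj(2) + 1*(0)*conj(-2) + 2*(-5/2 + sqrt(5)/2)*conj(1/2 + sqrt(5)/2) + 2*(-1/2 + 3*sqrt(5)/2)*conj(-1/2 + sqrt(5)/2) + 2*(-5/2 - sqrt(5)/2)*conj(1/2 - sqrt(5)/2) + 2*(-3*sqrt(5)/2 - 1/2)*conj(-sqrt(5)/2 - 1/2) + 5*(0)*conj(0) + 5*(0)*conj(0)]
      = (1/20)[(24) + (0) + (-2*sqrt(5)) + (8 - 2*sqrt(5)) + (2*sqrt(5)) + (2*sqrt(5) + 8) + (0) + (0)] = 40/20 = 2
  <chi_rho, chi_6> = (1/20)[1*(12)*conj(2) + 1*(0)*conj(2) + 2*(-5/2 + sqrt(5)/2)*conj(-1/2 + sqrt(5)/2) + 2*(-1/2 + 3*sqrt(5)/2)*conj(-sqrt(5)/2 - 1/2) + 2*(-5/2 - sqrt(5)/2)*conj(-sqrt(5)/2 - 1/2) + 2*(-3*sqrt(5)/2 - 1/2)*conj(-1/2 + sqrt(5)/2) + 5*(0)*conj(0) + 5*(0)*conj(0)]
      = (1/20)[(24) + (0) + (5 - 3*sqrt(5)) + (-7 - sqrt(5)) + (5 + 3*sqrt(5)) + (-7 + sqrt(5)) + (0) + (0)] = 20/20 = 1
  <chi_rho, chi_7> = (1/20)[1*(12)*conj(2) + 1*(0)*conj(-2) + 2*(-5/2 + sqrt(5)/2)*conj(1/2 - sqrt(5)/2) + 2*(-1/2 + 3*sqrt(5)/2)*conj(-sqrt(5)/2 - 1/2) + 2*(-5/2 - sqrt(5)/2)*conj(1/2 + sqrt(5)/2) + 2*(-3*sqrt(5)/2 - 1/2)*conj(-1/2 + sqrt(5)/2) + 5*(0)*conj(0) + 5*(0)*conj(0)]
      = (1/20)[(24) + (0) + (-5 + 3*sqrt(5)) + (-7 - sqrt(5)) + (-3*sqrt(5) - 5) + (-7 + sqrt(5)) + (0) + (0)] = 0/20 = 0
  <chi_rho, chi_8> = (1/20)[1*(12)*conj(2) + 1*(0)*conj(2) + 2*(-5/2 + sqrt(5)/2)*conj(-sqrt(5)/2 - 1/2) + 2*(-1/2 + 3*sqrt(5)/2)*conj(-1/2 + sqrt(5)/2) + 2*(-5/2 - sqrt(5)/2)*conj(-1/2 + sqrt(5)/2) + 2*(-3*sqrt(5)/2 - 1/2)*conj(-sqrt(5)/2 - 1/2) + 5*(0)*conj(0) + 5*(0)*conj(0)]
      = (1/20)[(24) + (0) + (2*sqrt(5)) + (8 - 2*sqrt(5)) + (-2*sqrt(5)) + (2*sqrt(5) + 8) + (0) + (0)] = 40/20 = 2
Dimension check: dim(rho) = sum (mult * dim) = 0*1 + 0*1 + 1*1 + 1*1 + 2*2 + 1*2 + 0*2 + 2*2 = 12 = chi_rho(e) = 12.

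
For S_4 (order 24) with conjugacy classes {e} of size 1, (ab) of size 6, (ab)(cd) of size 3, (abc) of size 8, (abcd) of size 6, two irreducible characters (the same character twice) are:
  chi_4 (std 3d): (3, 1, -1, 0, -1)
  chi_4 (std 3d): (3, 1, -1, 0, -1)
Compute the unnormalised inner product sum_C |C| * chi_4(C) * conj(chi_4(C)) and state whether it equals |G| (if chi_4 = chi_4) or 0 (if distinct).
Sum = 24 = |G| = 24; so <chi_4, chi_4> = 1 (norm-1 confirms irreducibility).

Justification: Compute term by term over conjugacy classes (|C| * chi_4(C) * conj(chi_4(C))):
  1*(3)*conj(3) + 6*(1)*conj(1) + 3*(-1)*conj(-1) + 8*(0)*conj(0) + 6*(-1)*conj(-1)
  = (9) + (6) + (3) + (0) + (6)
  = 24.
Dividing by |G| = 24 gives 24/24 = 1, matching the row-orthogonality relation <chi_4, chi_4> = [chi_4 = chi_4].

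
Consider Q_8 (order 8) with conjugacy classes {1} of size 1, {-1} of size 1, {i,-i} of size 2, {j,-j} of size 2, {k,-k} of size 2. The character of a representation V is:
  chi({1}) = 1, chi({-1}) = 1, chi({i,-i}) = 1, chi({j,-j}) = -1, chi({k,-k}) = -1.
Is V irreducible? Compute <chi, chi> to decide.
Irreducible: <chi, chi> = 1.

Working: <chi, chi> = (1/|G|) sum_C |C| * |chi(C)|^2 = (1/8)[1*|1|^2 + 1*|1|^2 + 2*|1|^2 + 2*|-1|^2 + 2*|-1|^2]
  = (1/8)[(1) + (1) + (2) + (2) + (2)] = 8/8 = 1.
A character is irreducible iff <chi, chi> = 1, so this representation is irreducible.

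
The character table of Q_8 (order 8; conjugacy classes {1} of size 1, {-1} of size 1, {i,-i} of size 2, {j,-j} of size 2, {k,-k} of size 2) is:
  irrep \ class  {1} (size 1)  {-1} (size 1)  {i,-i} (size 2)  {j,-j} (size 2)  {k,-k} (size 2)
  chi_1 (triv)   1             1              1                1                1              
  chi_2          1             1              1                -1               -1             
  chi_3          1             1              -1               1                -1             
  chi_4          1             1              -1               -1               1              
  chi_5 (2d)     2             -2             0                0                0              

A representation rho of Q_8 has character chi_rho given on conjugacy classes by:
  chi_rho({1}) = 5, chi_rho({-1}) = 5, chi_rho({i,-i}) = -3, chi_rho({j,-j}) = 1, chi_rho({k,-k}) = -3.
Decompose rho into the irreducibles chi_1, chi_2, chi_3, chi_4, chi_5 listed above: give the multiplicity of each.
Multiplicities: chi_1: 0, chi_2: 1, chi_3: 3, chi_4: 1, chi_5: 0.

Use <chi_rho, chi> = (1/|G|) sum_C |C| * chi_rho(C) * conj(chi(C)) with |G| = 8 for each irreducible chi in the table:
  <chi_rho, chi_1> = (1/8)[1*(5)*conj(1) + 1*(5)*conj(1) + 2*(-3)*conj(1) + 2*(1)*conj(1) + 2*(-3)*conj(1)]
      = (1/8)[(5) + (5) + (-6) + (2) + (-6)] = 0/8 = 0
  <chi_rho, chi_2> = (1/8)[1*(5)*conj(1) + 1*(5)*conj(1) + 2*(-3)*conj(1) + 2*(1)*conj(-1) + 2*(-3)*conj(-1)]
      = (1/8)[(5) + (5) + (-6) + (-2) + (6)] = 8/8 = 1
  <chi_rho, chi_3> = (1/8)[1*(5)*conj(1) + 1*(5)*conj(1) + 2*(-3)*conj(-1) + 2*(1)*conj(1) + 2*(-3)*conj(-1)]
      = (1/8)[(5) + (5) + (6) + (2) + (6)] = 24/8 = 3
  <chi_rho, chi_4> = (1/8)[1*(5)*conj(1) + 1*(5)*conj(1) + 2*(-3)*conj(-1) + 2*(1)*conj(-1) + 2*(-3)*conj(1)]
      = (1/8)[(5) + (5) + (6) + (-2) + (-6)] = 8/8 = 1
  <chi_rho, chi_5> = (1/8)[1*(5)*conj(2) + 1*(5)*conj(-2) + 2*(-3)*conj(0) + 2*(1)*conj(0) + 2*(-3)*conj(0)]
      = (1/8)[(10) + (-10) + (0) + (0) + (0)] = 0/8 = 0
Dimension check: dim(rho) = sum (mult * dim) = 0*1 + 1*1 + 3*1 + 1*1 + 0*2 = 5 = chi_rho(e) = 5.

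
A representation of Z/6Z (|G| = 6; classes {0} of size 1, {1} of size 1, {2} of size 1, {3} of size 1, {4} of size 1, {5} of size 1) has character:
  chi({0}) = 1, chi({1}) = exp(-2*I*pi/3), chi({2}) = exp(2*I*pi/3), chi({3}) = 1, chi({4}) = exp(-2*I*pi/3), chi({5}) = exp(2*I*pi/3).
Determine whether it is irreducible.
Irreducible: <chi, chi> = 1.

Details: <chi, chi> = (1/|G|) sum_C |C| * |chi(C)|^2 = (1/6)[1*|1|^2 + 1*|exp(-2*I*pi/3)|^2 + 1*|exp(2*I*pi/3)|^2 + 1*|1|^2 + 1*|exp(-2*I*pi/3)|^2 + 1*|exp(2*I*pi/3)|^2]
  = (1/6)[(1) + (1) + (1) + (1) + (1) + (1)] = 6/6 = 1.
(Exp terms are combined using exp(i*s)*conj(exp(i*t)) = exp(i*(s-t)), and sums of them are collapsed using the identity that for every m > 1 the m distinct m-th roots of unity sum to 0, e.g. 1 + exp(2*I*pi/3) + exp(-2*I*pi/3) = 0.)
A character is irreducible iff <chi, chi> = 1, so this representation is irreducible.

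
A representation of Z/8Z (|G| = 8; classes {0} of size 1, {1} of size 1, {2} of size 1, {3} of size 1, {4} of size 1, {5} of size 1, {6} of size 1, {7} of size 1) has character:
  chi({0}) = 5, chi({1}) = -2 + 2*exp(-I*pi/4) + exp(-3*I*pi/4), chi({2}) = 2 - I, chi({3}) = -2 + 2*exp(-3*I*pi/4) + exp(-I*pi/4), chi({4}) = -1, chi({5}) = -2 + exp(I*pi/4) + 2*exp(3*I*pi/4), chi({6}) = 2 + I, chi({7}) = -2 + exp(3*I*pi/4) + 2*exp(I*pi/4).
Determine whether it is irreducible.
Not irreducible (reducible): <chi, chi> = 9 > 1.

<chi, chi> = (1/|G|) sum_C |C| * |chi(C)|^2 = (1/8)[1*|5|^2 + 1*|-2 + 2*exp(-I*pi/4) + exp(-3*I*pi/4)|^2 + 1*|2 - I|^2 + 1*|-2 + 2*exp(-3*I*pi/4) + exp(-I*pi/4)|^2 + 1*|-1|^2 + 1*|-2 + exp(I*pi/4) + 2*exp(3*I*pi/4)|^2 + 1*|2 + I|^2 + 1*|-2 + exp(3*I*pi/4) + 2*exp(I*pi/4)|^2]
  = (1/8)[(25) + (9 - 4*exp(I*pi/4) - 2*exp(3*I*pi/4) - 2*exp(-3*I*pi/4) - 4*exp(-I*pi/4)) + (5) + (9 - 4*exp(3*I*pi/4) - 2*exp(I*pi/4) - 2*exp(-I*pi/4) - 4*exp(-3*I*pi/4)) + (1) + (9 - 4*exp(3*I*pi/4) - 2*exp(I*pi/4) - 2*exp(-I*pi/4) - 4*exp(-3*I*pi/4)) + (5) + (9 - 4*exp(I*pi/4) - 2*exp(3*I*pi/4) - 2*exp(-3*I*pi/4) - 4*exp(-I*pi/4))] = 72/8 = 9.
(Exp terms are combined using exp(i*s)*conj(exp(i*t)) = exp(i*(s-t)), and sums of them are collapsed using the identity that for every m > 1 the m distinct m-th roots of unity sum to 0, e.g. 1 + exp(2*I*pi/3) + exp(-2*I*pi/3) = 0.)
A character is irreducible iff <chi, chi> = 1, so this representation is reducible.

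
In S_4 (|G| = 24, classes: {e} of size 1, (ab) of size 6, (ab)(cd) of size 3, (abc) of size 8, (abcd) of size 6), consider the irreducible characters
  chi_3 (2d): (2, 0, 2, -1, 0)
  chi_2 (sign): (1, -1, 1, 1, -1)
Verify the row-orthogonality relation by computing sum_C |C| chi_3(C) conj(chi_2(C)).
Sum = 0; so <chi_3, chi_2> = 0 (distinct irreducibles are orthogonal).

Argument: Compute term by term over conjugacy classes (|C| * chi_3(C) * conj(chi_2(C))):
  1*(2)*conj(1) + 6*(0)*conj(-1) + 3*(2)*conj(1) + 8*(-1)*conj(1) + 6*(0)*conj(-1)
  = (2) + (0) + (6) + (-8) + (0)
  = 0.
Dividing by |G| = 24 gives 0/24 = 0, matching the row-orthogonality relation <chi_3, chi_2> = [chi_3 = chi_2].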